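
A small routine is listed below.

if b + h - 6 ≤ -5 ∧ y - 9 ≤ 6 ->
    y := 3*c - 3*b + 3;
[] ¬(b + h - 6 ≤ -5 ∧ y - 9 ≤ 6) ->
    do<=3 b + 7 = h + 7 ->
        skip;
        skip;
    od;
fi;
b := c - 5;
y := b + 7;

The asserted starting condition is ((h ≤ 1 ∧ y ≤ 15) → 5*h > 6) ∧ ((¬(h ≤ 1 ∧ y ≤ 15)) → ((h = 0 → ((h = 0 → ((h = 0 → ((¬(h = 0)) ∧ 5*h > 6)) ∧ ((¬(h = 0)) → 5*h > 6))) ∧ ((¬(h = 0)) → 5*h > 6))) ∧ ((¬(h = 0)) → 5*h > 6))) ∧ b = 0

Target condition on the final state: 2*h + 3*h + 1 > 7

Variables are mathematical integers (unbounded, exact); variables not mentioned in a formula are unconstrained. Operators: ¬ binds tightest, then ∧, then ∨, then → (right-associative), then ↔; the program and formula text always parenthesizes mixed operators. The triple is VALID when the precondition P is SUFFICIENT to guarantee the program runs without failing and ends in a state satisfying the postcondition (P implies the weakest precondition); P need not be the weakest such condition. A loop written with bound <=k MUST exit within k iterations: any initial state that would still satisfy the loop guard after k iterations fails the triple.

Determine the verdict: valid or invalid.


Working backward. After the program, the postcondition 2*h + 3*h + 1 > 7 must hold; in canonical form it is 5*h > 6.
Before y := b + 7: 5*h > 6
Before b := c - 5: 5*h > 6
Then branch requires 5*h > 6; else branch requires (b = h → ((b = h → ((b = h → ((¬(b = h)) ∧ 5*h > 6)) ∧ ((¬(b = h)) → 5*h > 6))) ∧ ((¬(b = h)) → 5*h > 6))) ∧ ((¬(b = h)) → 5*h > 6).
Before the if: ((b + h ≤ 1 ∧ y ≤ 15) → 5*h > 6) ∧ ((¬(b + h ≤ 1 ∧ y ≤ 15)) → ((b = h → ((b = h → ((b = h → ((¬(b = h)) ∧ 5*h > 6)) ∧ ((¬(b = h)) → 5*h > 6))) ∧ ((¬(b = h)) → 5*h > 6))) ∧ ((¬(b = h)) → 5*h > 6)))
The weakest precondition is ((b + h ≤ 1 ∧ y ≤ 15) → 5*h > 6) ∧ ((¬(b + h ≤ 1 ∧ y ≤ 15)) → ((b = h → ((b = h → ((b = h → ((¬(b = h)) ∧ 5*h > 6)) ∧ ((¬(b = h)) → 5*h > 6))) ∧ ((¬(b = h)) → 5*h > 6))) ∧ ((¬(b = h)) → 5*h > 6))).
Check whether ((h ≤ 1 ∧ y ≤ 15) → 5*h > 6) ∧ ((¬(h ≤ 1 ∧ y ≤ 15)) → ((h = 0 → ((h = 0 → ((h = 0 → ((¬(h = 0)) ∧ 5*h > 6)) ∧ ((¬(h = 0)) → 5*h > 6))) ∧ ((¬(h = 0)) → 5*h > 6))) ∧ ((¬(h = 0)) → 5*h > 6))) ∧ b = 0 implies it.
Every state satisfying the precondition satisfies the weakest precondition: the implication holds.
Answer: valid


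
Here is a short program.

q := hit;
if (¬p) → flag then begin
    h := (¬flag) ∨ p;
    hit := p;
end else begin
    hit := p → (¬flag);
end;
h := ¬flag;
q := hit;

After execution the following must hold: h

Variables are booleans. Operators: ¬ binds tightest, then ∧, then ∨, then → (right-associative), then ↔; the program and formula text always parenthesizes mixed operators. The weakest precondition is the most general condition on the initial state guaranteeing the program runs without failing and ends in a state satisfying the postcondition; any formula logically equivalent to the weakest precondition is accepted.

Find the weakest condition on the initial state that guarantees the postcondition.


Working backward. After the program, h must hold.
Before q := hit: h
Before h := ¬flag: ¬flag
Then branch requires ¬flag; else branch requires ¬flag.
Before the if: (((¬p) → flag) → (¬flag)) ∧ ((¬((¬p) → flag)) → (¬flag))
Before q := hit: (((¬p) → flag) → (¬flag)) ∧ ((¬((¬p) → flag)) → (¬flag))
Answer: WP = (((¬p) → flag) → (¬flag)) ∧ ((¬((¬p) → flag)) → (¬flag))


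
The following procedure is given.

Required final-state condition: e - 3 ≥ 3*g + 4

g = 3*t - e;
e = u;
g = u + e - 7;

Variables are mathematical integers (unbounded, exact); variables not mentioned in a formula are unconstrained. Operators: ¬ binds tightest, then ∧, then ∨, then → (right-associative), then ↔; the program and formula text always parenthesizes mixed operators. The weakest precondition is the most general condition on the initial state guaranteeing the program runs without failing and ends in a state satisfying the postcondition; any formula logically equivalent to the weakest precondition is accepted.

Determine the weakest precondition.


Working backward. After the program, the postcondition e - 3 ≥ 3*g + 4 must hold; in canonical form it is e ≥ 3*g + 7.
Before g := u + e - 7: 2*e + 3*u ≤ 14
Before e := u: 5*u ≤ 14
Before g := 3*t - e: 5*u ≤ 14
Answer: WP = 5*u ≤ 14


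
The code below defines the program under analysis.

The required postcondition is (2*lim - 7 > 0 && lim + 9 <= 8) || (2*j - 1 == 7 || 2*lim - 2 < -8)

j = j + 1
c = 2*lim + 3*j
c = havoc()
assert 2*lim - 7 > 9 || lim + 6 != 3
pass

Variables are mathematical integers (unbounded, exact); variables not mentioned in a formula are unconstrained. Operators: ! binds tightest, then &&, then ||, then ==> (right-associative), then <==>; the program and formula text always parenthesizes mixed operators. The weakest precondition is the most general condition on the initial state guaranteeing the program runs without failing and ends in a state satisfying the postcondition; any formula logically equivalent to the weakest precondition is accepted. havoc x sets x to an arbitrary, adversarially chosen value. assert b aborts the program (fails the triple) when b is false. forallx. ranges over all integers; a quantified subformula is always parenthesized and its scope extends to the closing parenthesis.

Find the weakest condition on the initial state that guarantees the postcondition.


Working backward. After the program, the postcondition (2*lim - 7 > 0 && lim + 9 <= 8) || (2*j - 1 == 7 || 2*lim - 2 < -8) must hold; in canonical form it is (2*lim > 7 && lim <= -1) || 2*j == 8 || 2*lim < -6.
Before skip: (2*lim > 7 && lim <= -1) || 2*j == 8 || 2*lim < -6
Before assert 2*lim - 7 > 9 || lim + 6 != 3: (2*lim > 16 || lim != -3) && ((2*lim > 7 && lim <= -1) || 2*j == 8 || 2*lim < -6)
Before havoc c: (2*lim > 16 || lim != -3) && ((2*lim > 7 && lim <= -1) || 2*j == 8 || 2*lim < -6)
Before c := 2*lim + 3*j: (2*lim > 16 || lim != -3) && ((2*lim > 7 && lim <= -1) || 2*j == 8 || 2*lim < -6)
Before j := j + 1: (2*lim > 16 || lim != -3) && ((2*lim > 7 && lim <= -1) || 2*j == 6 || 2*lim < -6)
Answer: WP = (2*lim > 16 || lim != -3) && ((2*lim > 7 && lim <= -1) || 2*j == 6 || 2*lim < -6)


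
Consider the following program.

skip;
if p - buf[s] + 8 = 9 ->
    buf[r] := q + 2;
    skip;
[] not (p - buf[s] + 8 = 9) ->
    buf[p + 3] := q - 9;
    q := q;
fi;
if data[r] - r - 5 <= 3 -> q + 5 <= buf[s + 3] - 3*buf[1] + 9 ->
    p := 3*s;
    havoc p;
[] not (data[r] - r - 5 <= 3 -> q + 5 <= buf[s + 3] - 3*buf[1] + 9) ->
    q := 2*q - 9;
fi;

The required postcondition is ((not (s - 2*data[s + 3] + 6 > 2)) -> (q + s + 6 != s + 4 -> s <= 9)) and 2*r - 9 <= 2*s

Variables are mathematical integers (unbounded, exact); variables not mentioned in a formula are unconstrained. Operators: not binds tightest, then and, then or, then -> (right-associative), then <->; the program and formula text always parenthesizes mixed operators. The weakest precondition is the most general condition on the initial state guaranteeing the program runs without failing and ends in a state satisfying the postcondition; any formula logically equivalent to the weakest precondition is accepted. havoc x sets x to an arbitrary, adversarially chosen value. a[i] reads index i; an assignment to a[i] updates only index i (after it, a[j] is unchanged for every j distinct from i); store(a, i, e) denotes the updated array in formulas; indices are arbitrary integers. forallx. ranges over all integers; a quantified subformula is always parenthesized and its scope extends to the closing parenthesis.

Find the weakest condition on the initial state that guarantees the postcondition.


Working backward. After the program, the postcondition ((not (s - 2*data[s + 3] + 6 > 2)) -> (q + s + 6 != s + 4 -> s <= 9)) and 2*r - 9 <= 2*s must hold; in canonical form it is ((not (s > 2*data[s + 3] - 4)) -> (q != -2 -> s <= 9)) and 2*r <= 2*s + 9.
Then branch requires ((not (s > 2*data[s + 3] - 4)) -> (q != -2 -> s <= 9)) and 2*r <= 2*s + 9; else branch requires ((not (s > 2*data[s + 3] - 4)) -> (2*q != 7 -> s <= 9)) and 2*r <= 2*s + 9.
Before the if: ((data[r] <= r + 8 -> 3*buf[1] + q <= buf[s + 3] + 4) -> (((not (s > 2*data[s + 3] - 4)) -> (q != -2 -> s <= 9)) and 2*r <= 2*s + 9)) and ((not (data[r] <= r + 8 -> 3*buf[1] + q <= buf[s + 3] + 4)) -> (((not (s > 2*data[s + 3] - 4)) -> (2*q != 7 -> s <= 9)) and 2*r <= 2*s + 9))
Then branch requires ((data[r] <= r + 8 -> 3*store(buf, r, q + 2)[1] + q <= store(buf, r, q + 2)[s + 3] + 4) -> (((not (s > 2*data[s + 3] - 4)) -> (q != -2 -> s <= 9)) and 2*r <= 2*s + 9)) and ((not (data[r] <= r + 8 -> 3*store(buf, r, q + 2)[1] + q <= store(buf, r, q + 2)[s + 3] + 4)) -> (((not (s > 2*data[s + 3] - 4)) -> (2*q != 7 -> s <= 9)) and 2*r <= 2*s + 9)); else branch requires ((data[r] <= r + 8 -> 3*store(buf, p + 3, q - 9)[1] + q <= store(buf, p + 3, q - 9)[s + 3] + 4) -> (((not (s > 2*data[s + 3] - 4)) -> (q != -2 -> s <= 9)) and 2*r <= 2*s + 9)) and ((not (data[r] <= r + 8 -> 3*store(buf, p + 3, q - 9)[1] + q <= store(buf, p + 3, q - 9)[s + 3] + 4)) -> (((not (s > 2*data[s + 3] - 4)) -> (2*q != 7 -> s <= 9)) and 2*r <= 2*s + 9)).
Before the if: (p = buf[s] + 1 -> (((data[r] <= r + 8 -> 3*store(buf, r, q + 2)[1] + q <= store(buf, r, q + 2)[s + 3] + 4) -> (((not (s > 2*data[s + 3] - 4)) -> (q != -2 -> s <= 9)) and 2*r <= 2*s + 9)) and ((not (data[r] <= r + 8 -> 3*store(buf, r, q + 2)[1] + q <= store(buf, r, q + 2)[s + 3] + 4)) -> (((not (s > 2*data[s + 3] - 4)) -> (2*q != 7 -> s <= 9)) and 2*r <= 2*s + 9)))) and ((not (p = buf[s] + 1)) -> (((data[r] <= r + 8 -> 3*store(buf, p + 3, q - 9)[1] + q <= store(buf, p + 3, q - 9)[s + 3] + 4) -> (((not (s > 2*data[s + 3] - 4)) -> (q != -2 -> s <= 9)) and 2*r <= 2*s + 9)) and ((not (data[r] <= r + 8 -> 3*store(buf, p + 3, q - 9)[1] + q <= store(buf, p + 3, q - 9)[s + 3] + 4)) -> (((not (s > 2*data[s + 3] - 4)) -> (2*q != 7 -> s <= 9)) and 2*r <= 2*s + 9))))
Before skip: (p = buf[s] + 1 -> (((data[r] <= r + 8 -> 3*store(buf, r, q + 2)[1] + q <= store(buf, r, q + 2)[s + 3] + 4) -> (((not (s > 2*data[s + 3] - 4)) -> (q != -2 -> s <= 9)) and 2*r <= 2*s + 9)) and ((not (data[r] <= r + 8 -> 3*store(buf, r, q + 2)[1] + q <= store(buf, r, q + 2)[s + 3] + 4)) -> (((not (s > 2*data[s + 3] - 4)) -> (2*q != 7 -> s <= 9)) and 2*r <= 2*s + 9)))) and ((not (p = buf[s] + 1)) -> (((data[r] <= r + 8 -> 3*store(buf, p + 3, q - 9)[1] + q <= store(buf, p + 3, q - 9)[s + 3] + 4) -> (((not (s > 2*data[s + 3] - 4)) -> (q != -2 -> s <= 9)) and 2*r <= 2*s + 9)) and ((not (data[r] <= r + 8 -> 3*store(buf, p + 3, q - 9)[1] + q <= store(buf, p + 3, q - 9)[s + 3] + 4)) -> (((not (s > 2*data[s + 3] - 4)) -> (2*q != 7 -> s <= 9)) and 2*r <= 2*s + 9))))
Answer: WP = (p = buf[s] + 1 -> (((data[r] <= r + 8 -> 3*store(buf, r, q + 2)[1] + q <= store(buf, r, q + 2)[s + 3] + 4) -> (((not (s > 2*data[s + 3] - 4)) -> (q != -2 -> s <= 9)) and 2*r <= 2*s + 9)) and ((not (data[r] <= r + 8 -> 3*store(buf, r, q + 2)[1] + q <= store(buf, r, q + 2)[s + 3] + 4)) -> (((not (s > 2*data[s + 3] - 4)) -> (2*q != 7 -> s <= 9)) and 2*r <= 2*s + 9)))) and ((not (p = buf[s] + 1)) -> (((data[r] <= r + 8 -> 3*store(buf, p + 3, q - 9)[1] + q <= store(buf, p + 3, q - 9)[s + 3] + 4) -> (((not (s > 2*data[s + 3] - 4)) -> (q != -2 -> s <= 9)) and 2*r <= 2*s + 9)) and ((not (data[r] <= r + 8 -> 3*store(buf, p + 3, q - 9)[1] + q <= store(buf, p + 3, q - 9)[s + 3] + 4)) -> (((not (s > 2*data[s + 3] - 4)) -> (2*q != 7 -> s <= 9)) and 2*r <= 2*s + 9))))


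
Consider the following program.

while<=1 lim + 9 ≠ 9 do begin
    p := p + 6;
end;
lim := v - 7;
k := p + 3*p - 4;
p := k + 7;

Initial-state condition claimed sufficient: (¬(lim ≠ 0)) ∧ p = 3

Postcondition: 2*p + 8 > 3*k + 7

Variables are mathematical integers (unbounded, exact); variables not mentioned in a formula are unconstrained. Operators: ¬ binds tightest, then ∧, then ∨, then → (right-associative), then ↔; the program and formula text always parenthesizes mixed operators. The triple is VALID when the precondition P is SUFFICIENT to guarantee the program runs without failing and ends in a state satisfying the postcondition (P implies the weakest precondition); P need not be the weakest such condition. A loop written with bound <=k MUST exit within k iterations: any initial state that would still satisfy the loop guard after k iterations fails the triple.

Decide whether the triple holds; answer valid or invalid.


Working backward. After the program, the postcondition 2*p + 8 > 3*k + 7 must hold; in canonical form it is 2*p > 3*k - 1.
Before p := k + 7: k < 15
Before k := p + 3*p - 4: 4*p < 19
Before lim := v - 7: 4*p < 19
Before the loop (bound <=1), unroll the exhaustion recursion (WP_0 = exit-now case; WP_j = one more guarded iteration, up to j = 1):
  WP_0: (¬(lim ≠ 0)) ∧ 4*p < 19
  WP_1: (lim ≠ 0 → ((¬(lim ≠ 0)) ∧ 4*p < -5)) ∧ ((¬(lim ≠ 0)) → 4*p < 19)
So before the loop: (lim ≠ 0 → ((¬(lim ≠ 0)) ∧ 4*p < -5)) ∧ ((¬(lim ≠ 0)) → 4*p < 19)
The weakest precondition is (lim ≠ 0 → ((¬(lim ≠ 0)) ∧ 4*p < -5)) ∧ ((¬(lim ≠ 0)) → 4*p < 19).
Check whether (¬(lim ≠ 0)) ∧ p = 3 implies it.
Every state satisfying the precondition satisfies the weakest precondition: the implication holds.
Answer: valid


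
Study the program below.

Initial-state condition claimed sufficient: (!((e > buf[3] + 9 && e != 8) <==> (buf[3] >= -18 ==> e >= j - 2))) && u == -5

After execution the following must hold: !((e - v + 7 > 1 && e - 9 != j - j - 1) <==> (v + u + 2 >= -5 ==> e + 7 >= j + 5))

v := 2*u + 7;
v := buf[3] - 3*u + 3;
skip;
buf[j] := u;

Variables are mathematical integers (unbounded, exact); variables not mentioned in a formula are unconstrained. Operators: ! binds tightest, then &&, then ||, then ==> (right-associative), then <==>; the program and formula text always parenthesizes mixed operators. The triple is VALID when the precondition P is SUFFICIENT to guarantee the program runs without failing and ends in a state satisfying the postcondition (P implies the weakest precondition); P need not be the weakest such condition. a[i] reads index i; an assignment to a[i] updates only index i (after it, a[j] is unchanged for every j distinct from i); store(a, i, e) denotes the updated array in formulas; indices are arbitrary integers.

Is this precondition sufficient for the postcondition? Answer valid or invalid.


Working backward. After the program, the postcondition !((e - v + 7 > 1 && e - 9 != j - j - 1) <==> (v + u + 2 >= -5 ==> e + 7 >= j + 5)) must hold; in canonical form it is !((e > v - 6 && e != 8) <==> (u + v >= -7 ==> e >= j - 2)).
Before buf[j] := u: !((e > v - 6 && e != 8) <==> (u + v >= -7 ==> e >= j - 2))
Before skip: !((e > v - 6 && e != 8) <==> (u + v >= -7 ==> e >= j - 2))
Before v := buf[3] - 3*u + 3: !((e + 3*u > buf[3] - 3 && e != 8) <==> (buf[3] >= 2*u - 10 ==> e >= j - 2))
Before v := 2*u + 7: !((e + 3*u > buf[3] - 3 && e != 8) <==> (buf[3] >= 2*u - 10 ==> e >= j - 2))
The weakest precondition is !((e + 3*u > buf[3] - 3 && e != 8) <==> (buf[3] >= 2*u - 10 ==> e >= j - 2)).
Check whether (!((e > buf[3] + 9 && e != 8) <==> (buf[3] >= -18 ==> e >= j - 2))) && u == -5 implies it.
Countermodel: at the initial state buf = {[3] = -19, elsewhere -19}, e = 8, j = 11, u = -5, the precondition holds but the weakest precondition fails.
Answer: invalid


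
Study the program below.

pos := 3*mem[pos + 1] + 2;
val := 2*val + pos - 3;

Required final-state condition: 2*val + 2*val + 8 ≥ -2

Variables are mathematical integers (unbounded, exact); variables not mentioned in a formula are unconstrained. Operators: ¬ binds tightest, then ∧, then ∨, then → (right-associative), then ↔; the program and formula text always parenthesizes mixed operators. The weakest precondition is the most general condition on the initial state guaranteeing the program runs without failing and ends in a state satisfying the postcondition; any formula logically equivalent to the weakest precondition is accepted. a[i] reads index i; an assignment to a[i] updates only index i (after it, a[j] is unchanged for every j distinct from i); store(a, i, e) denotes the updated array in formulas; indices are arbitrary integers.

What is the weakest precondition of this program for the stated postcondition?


Working backward. After the program, the postcondition 2*val + 2*val + 8 ≥ -2 must hold; in canonical form it is 4*val ≥ -10.
Before val := 2*val + pos - 3: 4*pos + 8*val ≥ 2
Before pos := 3*mem[pos + 1] + 2: 12*mem[pos + 1] + 8*val ≥ -6
Answer: WP = 12*mem[pos + 1] + 8*val ≥ -6


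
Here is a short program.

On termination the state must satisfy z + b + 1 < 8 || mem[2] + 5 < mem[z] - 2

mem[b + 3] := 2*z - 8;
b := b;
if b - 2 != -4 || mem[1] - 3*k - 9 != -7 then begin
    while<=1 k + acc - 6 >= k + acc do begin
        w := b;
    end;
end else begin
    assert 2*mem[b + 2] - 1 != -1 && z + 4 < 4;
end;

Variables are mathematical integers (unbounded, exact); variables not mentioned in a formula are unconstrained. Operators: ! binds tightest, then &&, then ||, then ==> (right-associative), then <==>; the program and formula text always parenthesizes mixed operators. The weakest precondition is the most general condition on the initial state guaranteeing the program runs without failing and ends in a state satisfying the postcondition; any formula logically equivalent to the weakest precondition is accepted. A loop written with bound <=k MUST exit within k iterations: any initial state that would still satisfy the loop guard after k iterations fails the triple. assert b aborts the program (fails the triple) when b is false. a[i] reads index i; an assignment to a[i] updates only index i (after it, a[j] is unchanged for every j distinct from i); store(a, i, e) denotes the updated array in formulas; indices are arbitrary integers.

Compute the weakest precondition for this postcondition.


Working backward. After the program, the postcondition z + b + 1 < 8 || mem[2] + 5 < mem[z] - 2 must hold; in canonical form it is b + z < 7 || mem[2] < mem[z] - 7.
Then branch requires b + z < 7 || mem[2] < mem[z] - 7; else branch requires 2*mem[b + 2] != 0 && z < 0 && (b + z < 7 || mem[2] < mem[z] - 7).
Before the if: ((b != -2 || mem[1] != 3*k + 2) ==> (b + z < 7 || mem[2] < mem[z] - 7)) && ((!(b != -2 || mem[1] != 3*k + 2)) ==> (2*mem[b + 2] != 0 && z < 0 && (b + z < 7 || mem[2] < mem[z] - 7)))
Before b := b: ((b != -2 || mem[1] != 3*k + 2) ==> (b + z < 7 || mem[2] < mem[z] - 7)) && ((!(b != -2 || mem[1] != 3*k + 2)) ==> (2*mem[b + 2] != 0 && z < 0 && (b + z < 7 || mem[2] < mem[z] - 7)))
Before mem[b + 3] := 2*z - 8: ((b != -2 || store(mem, b + 3, 2*z - 8)[1] != 3*k + 2) ==> (b + z < 7 || store(mem, b + 3, 2*z - 8)[2] < store(mem, b + 3, 2*z - 8)[z] - 7)) && ((!(b != -2 || store(mem, b + 3, 2*z - 8)[1] != 3*k + 2)) ==> (2*store(mem, b + 3, 2*z - 8)[b + 2] != 0 && z < 0 && (b + z < 7 || store(mem, b + 3, 2*z - 8)[2] < store(mem, b + 3, 2*z - 8)[z] - 7)))
Answer: WP = ((b != -2 || store(mem, b + 3, 2*z - 8)[1] != 3*k + 2) ==> (b + z < 7 || store(mem, b + 3, 2*z - 8)[2] < store(mem, b + 3, 2*z - 8)[z] - 7)) && ((!(b != -2 || store(mem, b + 3, 2*z - 8)[1] != 3*k + 2)) ==> (2*store(mem, b + 3, 2*z - 8)[b + 2] != 0 && z < 0 && (b + z < 7 || store(mem, b + 3, 2*z - 8)[2] < store(mem, b + 3, 2*z - 8)[z] - 7)))


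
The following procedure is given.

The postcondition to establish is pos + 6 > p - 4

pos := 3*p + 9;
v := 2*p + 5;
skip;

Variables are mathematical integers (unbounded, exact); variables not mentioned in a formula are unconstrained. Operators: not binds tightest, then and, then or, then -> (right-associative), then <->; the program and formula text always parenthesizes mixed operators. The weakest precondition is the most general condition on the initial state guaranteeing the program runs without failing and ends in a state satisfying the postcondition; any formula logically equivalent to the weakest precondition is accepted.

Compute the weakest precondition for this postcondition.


Working backward. After the program, the postcondition pos + 6 > p - 4 must hold; in canonical form it is pos > p - 10.
Before skip: pos > p - 10
Before v := 2*p + 5: pos > p - 10
Before pos := 3*p + 9: 2*p > -19
Answer: WP = 2*p > -19


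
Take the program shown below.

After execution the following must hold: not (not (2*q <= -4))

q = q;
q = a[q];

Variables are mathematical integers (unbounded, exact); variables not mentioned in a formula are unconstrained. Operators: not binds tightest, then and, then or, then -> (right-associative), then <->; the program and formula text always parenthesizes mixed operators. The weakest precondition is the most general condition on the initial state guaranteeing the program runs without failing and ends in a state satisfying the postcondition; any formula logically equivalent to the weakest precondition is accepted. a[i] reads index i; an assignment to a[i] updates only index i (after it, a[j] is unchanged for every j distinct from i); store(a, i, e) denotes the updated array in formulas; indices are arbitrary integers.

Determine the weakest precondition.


Working backward. After the program, the postcondition not (not (2*q <= -4)) must hold; in canonical form it is 2*q <= -4.
Before q := a[q]: 2*a[q] <= -4
Before q := q: 2*a[q] <= -4
Answer: WP = 2*a[q] <= -4


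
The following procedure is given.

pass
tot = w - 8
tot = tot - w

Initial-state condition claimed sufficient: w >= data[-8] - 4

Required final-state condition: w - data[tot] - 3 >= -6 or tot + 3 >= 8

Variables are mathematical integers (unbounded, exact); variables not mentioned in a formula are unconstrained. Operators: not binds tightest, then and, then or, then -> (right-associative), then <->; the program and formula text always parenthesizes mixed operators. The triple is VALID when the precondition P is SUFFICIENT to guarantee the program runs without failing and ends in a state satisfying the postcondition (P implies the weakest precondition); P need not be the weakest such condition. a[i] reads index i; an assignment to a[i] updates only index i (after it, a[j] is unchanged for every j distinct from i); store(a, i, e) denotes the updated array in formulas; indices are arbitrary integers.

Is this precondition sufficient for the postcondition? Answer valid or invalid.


Working backward. After the program, the postcondition w - data[tot] - 3 >= -6 or tot + 3 >= 8 must hold; in canonical form it is w >= data[tot] - 3 or tot >= 5.
Before tot := tot - w: w >= data[tot - w] - 3 or tot >= w + 5
Before tot := w - 8: w >= data[-8] - 3
Before skip: w >= data[-8] - 3
The weakest precondition is w >= data[-8] - 3.
Check whether w >= data[-8] - 4 implies it.
Countermodel: at the initial state data = {[-8] = 4, elsewhere 4}, w = 0, the precondition holds but the weakest precondition fails.
Answer: invalid


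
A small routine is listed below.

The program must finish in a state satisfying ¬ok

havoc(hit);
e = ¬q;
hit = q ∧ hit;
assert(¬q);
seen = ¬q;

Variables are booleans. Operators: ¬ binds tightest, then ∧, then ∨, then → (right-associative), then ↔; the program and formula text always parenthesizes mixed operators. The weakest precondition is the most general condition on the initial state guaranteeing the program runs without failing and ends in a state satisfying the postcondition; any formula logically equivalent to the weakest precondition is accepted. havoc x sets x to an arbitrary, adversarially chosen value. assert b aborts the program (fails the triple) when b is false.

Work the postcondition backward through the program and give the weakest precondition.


Working backward. After the program, ¬ok must hold.
Before seen := ¬q: ¬ok
Before assert ¬q: (¬q) ∧ (¬ok)
Before hit := q ∧ hit: (¬q) ∧ (¬ok)
Before e := ¬q: (¬q) ∧ (¬ok)
Before havoc hit: (¬q) ∧ (¬ok)
Answer: WP = (¬q) ∧ (¬ok)


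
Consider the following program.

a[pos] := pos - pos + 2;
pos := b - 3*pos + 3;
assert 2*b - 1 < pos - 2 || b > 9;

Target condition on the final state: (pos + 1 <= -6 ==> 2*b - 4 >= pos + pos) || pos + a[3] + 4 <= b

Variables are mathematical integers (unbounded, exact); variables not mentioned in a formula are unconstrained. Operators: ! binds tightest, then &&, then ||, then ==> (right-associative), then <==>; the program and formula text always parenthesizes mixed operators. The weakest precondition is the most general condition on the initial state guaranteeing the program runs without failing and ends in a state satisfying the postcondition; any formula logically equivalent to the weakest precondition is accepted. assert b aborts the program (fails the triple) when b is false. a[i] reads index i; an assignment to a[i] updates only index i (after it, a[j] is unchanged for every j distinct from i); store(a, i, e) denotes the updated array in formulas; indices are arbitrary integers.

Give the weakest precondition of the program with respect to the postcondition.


Working backward. After the program, the postcondition (pos + 1 <= -6 ==> 2*b - 4 >= pos + pos) || pos + a[3] + 4 <= b must hold; in canonical form it is (pos <= -7 ==> 2*b >= 2*pos + 4) || a[3] + pos <= b - 4.
Before assert 2*b - 1 < pos - 2 || b > 9: (2*b < pos - 1 || b > 9) && ((pos <= -7 ==> 2*b >= 2*pos + 4) || a[3] + pos <= b - 4)
Before pos := b - 3*pos + 3: (b + 3*pos < 2 || b > 9) && ((b <= 3*pos - 10 ==> 6*pos >= 10) || a[3] <= 3*pos - 7)
Before a[pos] := pos - pos + 2: (b + 3*pos < 2 || b > 9) && ((b <= 3*pos - 10 ==> 6*pos >= 10) || store(a, pos, 2)[3] <= 3*pos - 7)
Answer: WP = (b + 3*pos < 2 || b > 9) && ((b <= 3*pos - 10 ==> 6*pos >= 10) || store(a, pos, 2)[3] <= 3*pos - 7)


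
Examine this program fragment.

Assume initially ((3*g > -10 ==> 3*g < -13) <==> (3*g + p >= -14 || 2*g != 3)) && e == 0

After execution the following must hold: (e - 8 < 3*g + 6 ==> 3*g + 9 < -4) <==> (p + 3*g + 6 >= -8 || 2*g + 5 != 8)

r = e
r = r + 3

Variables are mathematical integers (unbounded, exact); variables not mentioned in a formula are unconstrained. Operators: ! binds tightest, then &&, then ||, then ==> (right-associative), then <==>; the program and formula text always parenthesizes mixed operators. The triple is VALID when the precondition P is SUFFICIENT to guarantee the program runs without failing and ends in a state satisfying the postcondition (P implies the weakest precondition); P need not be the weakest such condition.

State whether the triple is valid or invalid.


Working backward. After the program, the postcondition (e - 8 < 3*g + 6 ==> 3*g + 9 < -4) <==> (p + 3*g + 6 >= -8 || 2*g + 5 != 8) must hold; in canonical form it is (e < 3*g + 14 ==> 3*g < -13) <==> (3*g + p >= -14 || 2*g != 3).
Before r := r + 3: (e < 3*g + 14 ==> 3*g < -13) <==> (3*g + p >= -14 || 2*g != 3)
Before r := e: (e < 3*g + 14 ==> 3*g < -13) <==> (3*g + p >= -14 || 2*g != 3)
The weakest precondition is (e < 3*g + 14 ==> 3*g < -13) <==> (3*g + p >= -14 || 2*g != 3).
Check whether ((3*g > -10 ==> 3*g < -13) <==> (3*g + p >= -14 || 2*g != 3)) && e == 0 implies it.
Countermodel: at the initial state e = 0, g = -4, p = 0, the precondition holds but the weakest precondition fails.
Answer: invalid


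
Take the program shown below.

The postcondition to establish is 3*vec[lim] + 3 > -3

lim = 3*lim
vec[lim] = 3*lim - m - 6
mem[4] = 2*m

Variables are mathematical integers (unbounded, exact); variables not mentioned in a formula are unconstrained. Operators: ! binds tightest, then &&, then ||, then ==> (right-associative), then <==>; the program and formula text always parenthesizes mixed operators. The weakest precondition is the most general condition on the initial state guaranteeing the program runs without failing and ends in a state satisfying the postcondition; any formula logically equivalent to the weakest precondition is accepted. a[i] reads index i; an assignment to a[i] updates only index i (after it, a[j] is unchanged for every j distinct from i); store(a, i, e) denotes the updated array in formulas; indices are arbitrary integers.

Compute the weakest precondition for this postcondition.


Working backward. After the program, the postcondition 3*vec[lim] + 3 > -3 must hold; in canonical form it is 3*vec[lim] > -6.
Before mem[4] := 2*m: 3*vec[lim] > -6
Before vec[lim] := 3*lim - m - 6: 3*store(vec, lim, 3*lim - m - 6)[lim] > -6
Before lim := 3*lim: 3*store(vec, 3*lim, 9*lim - m - 6)[3*lim] > -6
Answer: WP = 3*store(vec, 3*lim, 9*lim - m - 6)[3*lim] > -6


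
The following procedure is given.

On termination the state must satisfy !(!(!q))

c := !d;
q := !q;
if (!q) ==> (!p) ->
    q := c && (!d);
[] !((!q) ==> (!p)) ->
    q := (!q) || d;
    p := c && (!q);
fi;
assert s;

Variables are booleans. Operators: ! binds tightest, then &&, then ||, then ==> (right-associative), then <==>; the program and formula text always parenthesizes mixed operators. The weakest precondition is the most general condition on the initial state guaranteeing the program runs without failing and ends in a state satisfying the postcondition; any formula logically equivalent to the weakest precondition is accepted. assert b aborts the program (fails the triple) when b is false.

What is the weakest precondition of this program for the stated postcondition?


Working backward. After the program, the postcondition !(!(!q)) must hold; in canonical form it is !q.
Before assert s: s && (!q)
Then branch requires s && (!(c && (!d))); else branch requires s && (!((!q) || d)).
Before the if: (((!q) ==> (!p)) ==> (s && (!(c && (!d))))) && ((!((!q) ==> (!p))) ==> (s && (!((!q) || d))))
Before q := !q: ((q ==> (!p)) ==> (s && (!(c && (!d))))) && ((!(q ==> (!p))) ==> (s && (!(q || d))))
Before c := !d: ((q ==> (!p)) ==> (s && d)) && ((!(q ==> (!p))) ==> (s && (!(q || d))))
Answer: WP = ((q ==> (!p)) ==> (s && d)) && ((!(q ==> (!p))) ==> (s && (!(q || d))))


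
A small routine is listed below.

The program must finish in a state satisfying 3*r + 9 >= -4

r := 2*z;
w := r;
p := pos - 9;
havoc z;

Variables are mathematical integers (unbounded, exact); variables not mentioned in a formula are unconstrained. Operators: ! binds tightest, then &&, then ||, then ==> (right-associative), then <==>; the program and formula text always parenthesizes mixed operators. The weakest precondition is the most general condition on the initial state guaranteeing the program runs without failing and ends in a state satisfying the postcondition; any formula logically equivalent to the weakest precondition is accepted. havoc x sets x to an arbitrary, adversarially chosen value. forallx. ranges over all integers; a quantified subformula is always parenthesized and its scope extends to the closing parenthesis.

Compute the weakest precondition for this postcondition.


Working backward. After the program, the postcondition 3*r + 9 >= -4 must hold; in canonical form it is 3*r >= -13.
Before havoc z: 3*r >= -13
Before p := pos - 9: 3*r >= -13
Before w := r: 3*r >= -13
Before r := 2*z: 6*z >= -13
Answer: WP = 6*z >= -13


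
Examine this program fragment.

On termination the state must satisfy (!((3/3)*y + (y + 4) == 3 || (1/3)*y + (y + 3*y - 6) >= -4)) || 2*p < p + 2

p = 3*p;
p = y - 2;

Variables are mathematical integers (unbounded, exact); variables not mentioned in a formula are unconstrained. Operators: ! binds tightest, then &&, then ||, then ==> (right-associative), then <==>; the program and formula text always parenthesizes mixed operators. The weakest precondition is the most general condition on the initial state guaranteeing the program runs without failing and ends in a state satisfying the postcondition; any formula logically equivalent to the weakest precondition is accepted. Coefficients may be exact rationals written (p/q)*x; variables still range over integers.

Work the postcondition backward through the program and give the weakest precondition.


Working backward. After the program, the postcondition (!((3/3)*y + (y + 4) == 3 || (1/3)*y + (y + 3*y - 6) >= -4)) || 2*p < p + 2 must hold; in canonical form it is (!(2*y == -1 || (13/3)*y >= 2)) || p < 2.
Before p := y - 2: (!(2*y == -1 || (13/3)*y >= 2)) || y < 4
Before p := 3*p: (!(2*y == -1 || (13/3)*y >= 2)) || y < 4
Answer: WP = (!(2*y == -1 || (13/3)*y >= 2)) || y < 4


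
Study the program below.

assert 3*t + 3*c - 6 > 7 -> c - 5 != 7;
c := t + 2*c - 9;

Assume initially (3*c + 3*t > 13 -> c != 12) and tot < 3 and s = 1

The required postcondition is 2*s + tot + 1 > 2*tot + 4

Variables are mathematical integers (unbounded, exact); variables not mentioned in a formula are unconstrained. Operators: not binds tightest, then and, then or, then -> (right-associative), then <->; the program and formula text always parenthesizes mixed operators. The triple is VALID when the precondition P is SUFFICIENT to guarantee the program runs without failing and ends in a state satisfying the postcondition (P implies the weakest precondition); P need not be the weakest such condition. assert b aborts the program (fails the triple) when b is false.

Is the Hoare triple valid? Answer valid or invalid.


Working backward. After the program, the postcondition 2*s + tot + 1 > 2*tot + 4 must hold; in canonical form it is 2*s > tot + 3.
Before c := t + 2*c - 9: 2*s > tot + 3
Before assert 3*t + 3*c - 6 > 7 -> c - 5 != 7: (3*c + 3*t > 13 -> c != 12) and 2*s > tot + 3
The weakest precondition is (3*c + 3*t > 13 -> c != 12) and 2*s > tot + 3.
Check whether (3*c + 3*t > 13 -> c != 12) and tot < 3 and s = 1 implies it.
Countermodel: at the initial state c = 13, s = 1, t = -7, tot = -1, the precondition holds but the weakest precondition fails.
Answer: invalid


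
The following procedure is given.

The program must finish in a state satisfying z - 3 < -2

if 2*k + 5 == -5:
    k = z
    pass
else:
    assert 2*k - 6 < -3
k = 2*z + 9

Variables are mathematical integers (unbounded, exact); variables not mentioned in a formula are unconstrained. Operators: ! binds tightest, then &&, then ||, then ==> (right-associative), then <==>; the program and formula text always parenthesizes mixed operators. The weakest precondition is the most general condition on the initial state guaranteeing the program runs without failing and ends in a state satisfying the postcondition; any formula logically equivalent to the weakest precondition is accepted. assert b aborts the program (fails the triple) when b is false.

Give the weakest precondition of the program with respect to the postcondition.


Working backward. After the program, the postcondition z - 3 < -2 must hold; in canonical form it is z < 1.
Before k := 2*z + 9: z < 1
Then branch requires z < 1; else branch requires 2*k < 3 && z < 1.
Before the if: (2*k == -10 ==> z < 1) && ((!(2*k == -10)) ==> (2*k < 3 && z < 1))
Answer: WP = (2*k == -10 ==> z < 1) && ((!(2*k == -10)) ==> (2*k < 3 && z < 1))


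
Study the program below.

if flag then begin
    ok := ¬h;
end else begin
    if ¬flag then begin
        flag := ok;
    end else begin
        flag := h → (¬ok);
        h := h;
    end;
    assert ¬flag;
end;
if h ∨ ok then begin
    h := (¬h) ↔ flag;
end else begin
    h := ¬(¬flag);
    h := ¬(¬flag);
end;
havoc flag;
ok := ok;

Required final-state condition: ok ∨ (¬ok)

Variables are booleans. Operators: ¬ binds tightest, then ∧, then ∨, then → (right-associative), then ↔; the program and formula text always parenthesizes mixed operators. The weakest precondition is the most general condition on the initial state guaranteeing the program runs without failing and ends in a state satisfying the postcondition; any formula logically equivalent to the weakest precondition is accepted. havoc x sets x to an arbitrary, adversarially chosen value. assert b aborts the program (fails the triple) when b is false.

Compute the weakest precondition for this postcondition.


Working backward. After the program, the postcondition ok ∨ (¬ok) must hold; in canonical form it is true.
Before ok := ok: true
Before havoc flag: true
Then branch requires true; else branch requires true.
Before the if: true
Then branch requires true; else branch requires ((¬flag) → (¬ok)) ∧ (flag → (¬(h → (¬ok)))).
Before the if: (¬flag) → (((¬flag) → (¬ok)) ∧ (flag → (¬(h → (¬ok)))))
Answer: WP = (¬flag) → (((¬flag) → (¬ok)) ∧ (flag → (¬(h → (¬ok)))))


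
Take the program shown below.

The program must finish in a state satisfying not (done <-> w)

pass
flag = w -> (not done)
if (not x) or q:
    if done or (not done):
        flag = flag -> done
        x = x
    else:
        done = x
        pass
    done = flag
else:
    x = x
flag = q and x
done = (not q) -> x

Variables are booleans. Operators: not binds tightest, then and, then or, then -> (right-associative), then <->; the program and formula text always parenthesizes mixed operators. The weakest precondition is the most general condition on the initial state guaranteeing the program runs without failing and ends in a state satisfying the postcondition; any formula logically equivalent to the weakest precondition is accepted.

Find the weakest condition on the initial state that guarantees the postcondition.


Working backward. After the program, not (done <-> w) must hold.
Before done := (not q) -> x: not (((not q) -> x) <-> w)
Before flag := q and x: not (((not q) -> x) <-> w)
Then branch requires not (((not q) -> x) <-> w); else branch requires not (((not q) -> x) <-> w).
Before the if: (((not x) or q) -> (not (((not q) -> x) <-> w))) and ((not ((not x) or q)) -> (not (((not q) -> x) <-> w)))
Before flag := w -> (not done): (((not x) or q) -> (not (((not q) -> x) <-> w))) and ((not ((not x) or q)) -> (not (((not q) -> x) <-> w)))
Before skip: (((not x) or q) -> (not (((not q) -> x) <-> w))) and ((not ((not x) or q)) -> (not (((not q) -> x) <-> w)))
Answer: WP = (((not x) or q) -> (not (((not q) -> x) <-> w))) and ((not ((not x) or q)) -> (not (((not q) -> x) <-> w)))


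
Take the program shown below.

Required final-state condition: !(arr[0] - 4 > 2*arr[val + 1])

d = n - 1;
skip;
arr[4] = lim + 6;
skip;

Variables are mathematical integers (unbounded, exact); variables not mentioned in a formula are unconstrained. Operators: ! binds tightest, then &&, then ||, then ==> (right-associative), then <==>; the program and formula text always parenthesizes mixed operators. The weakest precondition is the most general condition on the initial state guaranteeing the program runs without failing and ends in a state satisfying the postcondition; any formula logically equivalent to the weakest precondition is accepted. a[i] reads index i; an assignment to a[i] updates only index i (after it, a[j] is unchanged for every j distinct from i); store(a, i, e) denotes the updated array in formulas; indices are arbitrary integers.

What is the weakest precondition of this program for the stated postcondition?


Working backward. After the program, the postcondition !(arr[0] - 4 > 2*arr[val + 1]) must hold; in canonical form it is !(arr[0] > 2*arr[val + 1] + 4).
Before skip: !(arr[0] > 2*arr[val + 1] + 4)
Before arr[4] := lim + 6: !(arr[0] > 2*store(arr, 4, lim + 6)[val + 1] + 4)
Before skip: !(arr[0] > 2*store(arr, 4, lim + 6)[val + 1] + 4)
Before d := n - 1: !(arr[0] > 2*store(arr, 4, lim + 6)[val + 1] + 4)
Answer: WP = !(arr[0] > 2*store(arr, 4, lim + 6)[val + 1] + 4)


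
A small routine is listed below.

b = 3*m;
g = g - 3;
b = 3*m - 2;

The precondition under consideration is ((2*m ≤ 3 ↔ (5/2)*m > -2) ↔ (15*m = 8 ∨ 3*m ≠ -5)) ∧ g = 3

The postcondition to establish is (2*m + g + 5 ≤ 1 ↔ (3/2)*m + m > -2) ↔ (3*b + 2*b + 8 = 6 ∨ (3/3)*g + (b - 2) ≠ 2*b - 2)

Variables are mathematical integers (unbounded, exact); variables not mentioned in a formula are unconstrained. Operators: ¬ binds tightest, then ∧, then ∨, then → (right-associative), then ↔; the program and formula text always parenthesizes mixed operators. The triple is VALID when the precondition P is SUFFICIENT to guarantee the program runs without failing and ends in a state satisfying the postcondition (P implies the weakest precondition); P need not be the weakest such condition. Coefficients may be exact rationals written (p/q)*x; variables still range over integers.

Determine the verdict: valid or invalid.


Working backward. After the program, the postcondition (2*m + g + 5 ≤ 1 ↔ (3/2)*m + m > -2) ↔ (3*b + 2*b + 8 = 6 ∨ (3/3)*g + (b - 2) ≠ 2*b - 2) must hold; in canonical form it is (g + 2*m ≤ -4 ↔ (5/2)*m > -2) ↔ (5*b = -2 ∨ g ≠ b).
Before b := 3*m - 2: (g + 2*m ≤ -4 ↔ (5/2)*m > -2) ↔ (15*m = 8 ∨ g ≠ 3*m - 2)
Before g := g - 3: (g + 2*m ≤ -1 ↔ (5/2)*m > -2) ↔ (15*m = 8 ∨ g ≠ 3*m + 1)
Before b := 3*m: (g + 2*m ≤ -1 ↔ (5/2)*m > -2) ↔ (15*m = 8 ∨ g ≠ 3*m + 1)
The weakest precondition is (g + 2*m ≤ -1 ↔ (5/2)*m > -2) ↔ (15*m = 8 ∨ g ≠ 3*m + 1).
Check whether ((2*m ≤ 3 ↔ (5/2)*m > -2) ↔ (15*m = 8 ∨ 3*m ≠ -5)) ∧ g = 3 implies it.
Countermodel: at the initial state g = 3, m = 0, the precondition holds but the weakest precondition fails.
Answer: invalid
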